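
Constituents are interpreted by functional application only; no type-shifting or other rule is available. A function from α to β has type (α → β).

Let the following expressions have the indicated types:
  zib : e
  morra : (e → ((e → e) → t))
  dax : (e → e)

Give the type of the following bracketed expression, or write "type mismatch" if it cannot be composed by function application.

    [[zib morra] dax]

t

[zib morra]: (e → ((e → e) → t)) applied to e yields ((e → e) → t).
[[zib morra] dax]: ((e → e) → t) applied to (e → e) yields t.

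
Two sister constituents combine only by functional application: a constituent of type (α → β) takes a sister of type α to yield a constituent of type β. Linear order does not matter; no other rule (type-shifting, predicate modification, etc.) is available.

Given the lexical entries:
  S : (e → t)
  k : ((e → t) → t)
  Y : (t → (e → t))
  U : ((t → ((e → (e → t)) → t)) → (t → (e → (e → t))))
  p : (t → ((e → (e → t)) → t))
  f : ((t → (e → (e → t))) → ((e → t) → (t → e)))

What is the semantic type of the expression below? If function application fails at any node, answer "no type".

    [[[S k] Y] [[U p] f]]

(t → e)

[S k] — k of type ((e → t) → t) combines with S of type (e → t): type t.
[[S k] Y] — Y of type (t → (e → t)) combines with [S k] of type t: type (e → t).
[U p] — U of type ((t → ((e → (e → t)) → t)) → (t → (e → (e → t)))) combines with p of type (t → ((e → (e → t)) → t)): type (t → (e → (e → t))).
[[U p] f] — f of type ((t → (e → (e → t))) → ((e → t) → (t → e))) combines with [U p] of type (t → (e → (e → t))): type ((e → t) → (t → e)).
[[[S k] Y] [[U p] f]] — [[U p] f] of type ((e → t) → (t → e)) combines with [[S k] Y] of type (e → t): type (t → e).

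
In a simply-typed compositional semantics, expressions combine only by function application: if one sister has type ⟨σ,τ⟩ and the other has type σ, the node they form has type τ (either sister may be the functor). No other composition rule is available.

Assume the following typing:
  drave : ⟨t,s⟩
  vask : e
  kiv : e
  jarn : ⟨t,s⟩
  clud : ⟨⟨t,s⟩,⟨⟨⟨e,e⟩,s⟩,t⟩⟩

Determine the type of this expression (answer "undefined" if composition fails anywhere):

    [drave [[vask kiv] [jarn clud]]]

At [vask kiv]: neither e nor e can take the other as argument; the node is ill-typed.

undefined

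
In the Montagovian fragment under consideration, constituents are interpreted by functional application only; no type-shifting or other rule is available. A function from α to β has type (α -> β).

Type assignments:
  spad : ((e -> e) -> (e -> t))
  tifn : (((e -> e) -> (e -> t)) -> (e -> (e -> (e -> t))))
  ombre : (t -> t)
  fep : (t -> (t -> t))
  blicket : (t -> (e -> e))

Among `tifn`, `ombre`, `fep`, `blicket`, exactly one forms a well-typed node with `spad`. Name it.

tifn — combines: tifn : (((e -> e) -> (e -> t)) -> (e -> (e -> (e -> t)))) takes spad : ((e -> e) -> (e -> t)) as argument, giving (e -> (e -> (e -> t))).
ombre : (t -> t) — no; spad wants (e -> e), and ombre wants t.
fep : (t -> (t -> t)) — no; spad wants (e -> e), and fep wants t.
blicket : (t -> (e -> e)) — no; spad wants (e -> e), and blicket wants t.

tifn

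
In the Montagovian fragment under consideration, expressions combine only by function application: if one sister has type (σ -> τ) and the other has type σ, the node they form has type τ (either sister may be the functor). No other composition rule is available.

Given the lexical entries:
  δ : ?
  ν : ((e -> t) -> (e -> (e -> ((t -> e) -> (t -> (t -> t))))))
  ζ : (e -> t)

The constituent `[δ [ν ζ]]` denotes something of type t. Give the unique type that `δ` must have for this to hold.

At [δ [ν ζ]] (required: t): [ν ζ] is (e -> (e -> ((t -> e) -> (t -> (t -> t))))), which is not a function with range t; hence δ is the functor — type ((e -> (e -> ((t -> e) -> (t -> (t -> t))))) -> t).

((e -> (e -> ((t -> e) -> (t -> (t -> t))))) -> t)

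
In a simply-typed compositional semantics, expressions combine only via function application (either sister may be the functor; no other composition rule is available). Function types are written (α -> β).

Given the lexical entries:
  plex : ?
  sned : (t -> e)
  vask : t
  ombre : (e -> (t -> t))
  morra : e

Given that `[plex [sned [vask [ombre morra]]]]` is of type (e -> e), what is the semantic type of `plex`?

[plex [sned [vask [ombre morra]]]] is required to be (e -> e). [sned [vask [ombre morra]]] : e cannot yield (e -> e) as functor, so plex : (e -> (e -> e)).

(e -> (e -> e))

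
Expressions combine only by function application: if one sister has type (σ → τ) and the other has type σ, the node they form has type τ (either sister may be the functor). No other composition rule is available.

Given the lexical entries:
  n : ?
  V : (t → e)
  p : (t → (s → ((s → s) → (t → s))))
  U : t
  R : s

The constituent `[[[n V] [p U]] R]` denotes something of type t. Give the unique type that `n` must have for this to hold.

((t → e) → ((s → ((s → s) → (t → s))) → (s → t)))

[[[n V] [p U]] R] must have type t. The sister R has type s; that is not a function onto t, so [[n V] [p U]] must be the functor, of type (s → t).
[[n V] [p U]] must have type (s → t). The sister [p U] has type (s → ((s → s) → (t → s))); that is not a function onto (s → t), so [n V] must be the functor, of type ((s → ((s → s) → (t → s))) → (s → t)).
[n V] must have type ((s → ((s → s) → (t → s))) → (s → t)). The sister V has type (t → e); that is not a function onto ((s → ((s → s) → (t → s))) → (s → t)), so n must be the functor, of type ((t → e) → ((s → ((s → s) → (t → s))) → (s → t))).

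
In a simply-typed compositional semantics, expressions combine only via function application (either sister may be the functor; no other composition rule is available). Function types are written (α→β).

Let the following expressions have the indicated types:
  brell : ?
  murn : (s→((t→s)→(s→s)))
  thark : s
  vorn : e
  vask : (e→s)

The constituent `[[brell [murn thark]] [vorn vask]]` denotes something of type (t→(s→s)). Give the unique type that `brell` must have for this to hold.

(((t→s)→(s→s))→(s→(t→(s→s))))

[[brell [murn thark]] [vorn vask]] must have type (t→(s→s)). The sister [vorn vask] has type s; that is not a function onto (t→(s→s)), so [brell [murn thark]] must be the functor, of type (s→(t→(s→s))).
[brell [murn thark]] must have type (s→(t→(s→s))). The sister [murn thark] has type ((t→s)→(s→s)); that is not a function onto (s→(t→(s→s))), so brell must be the functor, of type (((t→s)→(s→s))→(s→(t→(s→s)))).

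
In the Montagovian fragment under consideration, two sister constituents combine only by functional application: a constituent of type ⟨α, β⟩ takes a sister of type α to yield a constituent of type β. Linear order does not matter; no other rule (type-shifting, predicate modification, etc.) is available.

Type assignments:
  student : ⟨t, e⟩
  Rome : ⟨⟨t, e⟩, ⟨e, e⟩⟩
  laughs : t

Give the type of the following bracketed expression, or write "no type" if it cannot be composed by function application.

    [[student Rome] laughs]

no type

[student Rome] — Rome of type ⟨⟨t, e⟩, ⟨e, e⟩⟩ combines with student of type ⟨t, e⟩: type ⟨e, e⟩.
[[student Rome] laughs]: ⟨e, e⟩ and t cannot combine by function application — type clash.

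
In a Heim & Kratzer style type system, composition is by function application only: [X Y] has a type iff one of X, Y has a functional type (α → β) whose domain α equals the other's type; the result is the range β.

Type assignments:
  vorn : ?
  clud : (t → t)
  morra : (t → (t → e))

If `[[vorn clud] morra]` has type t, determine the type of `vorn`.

((t → t) → ((t → (t → e)) → t))

At [[vorn clud] morra] (required: t): morra is (t → (t → e)), which is not a function with range t; hence [vorn clud] is the functor — type ((t → (t → e)) → t).
At [vorn clud] (required: ((t → (t → e)) → t)): clud is (t → t), which is not a function with range ((t → (t → e)) → t); hence vorn is the functor — type ((t → t) → ((t → (t → e)) → t)).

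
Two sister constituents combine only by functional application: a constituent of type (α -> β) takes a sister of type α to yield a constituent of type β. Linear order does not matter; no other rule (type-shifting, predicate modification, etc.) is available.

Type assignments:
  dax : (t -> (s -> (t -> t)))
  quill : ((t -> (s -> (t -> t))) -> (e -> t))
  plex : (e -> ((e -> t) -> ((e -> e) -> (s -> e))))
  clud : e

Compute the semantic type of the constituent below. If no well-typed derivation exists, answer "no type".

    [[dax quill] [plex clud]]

[dax quill]: functor quill : ((t -> (s -> (t -> t))) -> (e -> t)), argument dax : (t -> (s -> (t -> t))); result (e -> t).
[plex clud]: functor plex : (e -> ((e -> t) -> ((e -> e) -> (s -> e)))), argument clud : e; result ((e -> t) -> ((e -> e) -> (s -> e))).
[[dax quill] [plex clud]]: functor [plex clud] : ((e -> t) -> ((e -> e) -> (s -> e))), argument [dax quill] : (e -> t); result ((e -> e) -> (s -> e)).

((e -> e) -> (s -> e))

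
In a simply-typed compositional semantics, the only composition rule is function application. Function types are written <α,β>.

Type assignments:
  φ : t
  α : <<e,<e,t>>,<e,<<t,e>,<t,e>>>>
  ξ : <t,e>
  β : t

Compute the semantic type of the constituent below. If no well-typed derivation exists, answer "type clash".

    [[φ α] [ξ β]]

type clash

At [φ α]: neither t nor <<e,<e,t>>,<e,<<t,e>,<t,e>>>> can take the other as argument; the node is ill-typed.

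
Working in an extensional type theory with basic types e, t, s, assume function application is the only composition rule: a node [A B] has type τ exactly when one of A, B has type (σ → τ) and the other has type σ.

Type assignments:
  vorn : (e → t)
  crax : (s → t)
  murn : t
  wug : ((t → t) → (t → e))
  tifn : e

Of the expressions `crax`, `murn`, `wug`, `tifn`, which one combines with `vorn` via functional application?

crax : (s → t) — does not combine with vorn.
murn : t — does not combine with vorn.
wug : ((t → t) → (t → e)) — does not combine with vorn.
tifn — combines: vorn : (e → t) takes tifn : e as argument, giving t.

tifn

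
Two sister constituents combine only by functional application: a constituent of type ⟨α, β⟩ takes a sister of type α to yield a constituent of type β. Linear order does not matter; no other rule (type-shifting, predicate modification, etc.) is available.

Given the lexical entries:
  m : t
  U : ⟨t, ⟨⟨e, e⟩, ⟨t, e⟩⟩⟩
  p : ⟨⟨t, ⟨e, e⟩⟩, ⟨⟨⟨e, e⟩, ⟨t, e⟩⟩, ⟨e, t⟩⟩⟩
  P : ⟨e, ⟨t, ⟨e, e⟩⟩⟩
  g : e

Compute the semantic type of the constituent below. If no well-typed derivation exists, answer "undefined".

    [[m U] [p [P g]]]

[m U]: ⟨t, ⟨⟨e, e⟩, ⟨t, e⟩⟩⟩ applied to t yields ⟨⟨e, e⟩, ⟨t, e⟩⟩.
[P g]: ⟨e, ⟨t, ⟨e, e⟩⟩⟩ applied to e yields ⟨t, ⟨e, e⟩⟩.
[p [P g]]: ⟨⟨t, ⟨e, e⟩⟩, ⟨⟨⟨e, e⟩, ⟨t, e⟩⟩, ⟨e, t⟩⟩⟩ applied to ⟨t, ⟨e, e⟩⟩ yields ⟨⟨⟨e, e⟩, ⟨t, e⟩⟩, ⟨e, t⟩⟩.
[[m U] [p [P g]]]: ⟨⟨⟨e, e⟩, ⟨t, e⟩⟩, ⟨e, t⟩⟩ applied to ⟨⟨e, e⟩, ⟨t, e⟩⟩ yields ⟨e, t⟩.

⟨e, t⟩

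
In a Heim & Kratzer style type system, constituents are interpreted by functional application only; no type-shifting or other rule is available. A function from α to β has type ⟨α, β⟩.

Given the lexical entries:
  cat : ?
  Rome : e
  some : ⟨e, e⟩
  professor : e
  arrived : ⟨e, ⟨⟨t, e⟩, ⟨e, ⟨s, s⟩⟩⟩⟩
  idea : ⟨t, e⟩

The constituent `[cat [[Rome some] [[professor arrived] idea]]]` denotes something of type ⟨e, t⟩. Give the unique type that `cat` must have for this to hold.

⟨⟨s, s⟩, ⟨e, t⟩⟩

[cat [[Rome some] [[professor arrived] idea]]] must have type ⟨e, t⟩. The sister [[Rome some] [[professor arrived] idea]] has type ⟨s, s⟩; that is not a function onto ⟨e, t⟩, so cat must be the functor, of type ⟨⟨s, s⟩, ⟨e, t⟩⟩.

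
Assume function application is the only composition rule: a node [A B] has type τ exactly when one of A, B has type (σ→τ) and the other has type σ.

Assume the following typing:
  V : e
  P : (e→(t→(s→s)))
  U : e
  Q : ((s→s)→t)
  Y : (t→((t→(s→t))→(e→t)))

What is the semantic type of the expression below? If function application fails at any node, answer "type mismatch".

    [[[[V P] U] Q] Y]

type mismatch

[V P]: functor P : (e→(t→(s→s))), argument V : e; result (t→(s→s)).
At [[V P] U]: neither (t→(s→s)) nor e can take the other as argument; the node is ill-typed.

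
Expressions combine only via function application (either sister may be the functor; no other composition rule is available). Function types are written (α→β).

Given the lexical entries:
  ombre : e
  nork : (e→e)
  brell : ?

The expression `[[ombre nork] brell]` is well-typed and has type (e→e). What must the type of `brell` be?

(e→(e→e))

[[ombre nork] brell] is required to be (e→e). [ombre nork] : e cannot yield (e→e) as functor, so brell : (e→(e→e)).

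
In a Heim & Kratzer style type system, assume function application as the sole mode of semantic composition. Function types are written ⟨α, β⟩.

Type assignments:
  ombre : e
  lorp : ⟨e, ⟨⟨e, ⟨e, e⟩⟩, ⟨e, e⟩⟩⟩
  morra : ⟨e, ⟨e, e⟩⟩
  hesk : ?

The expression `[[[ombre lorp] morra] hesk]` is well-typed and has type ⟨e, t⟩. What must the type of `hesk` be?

At [[[ombre lorp] morra] hesk] (required: ⟨e, t⟩): [[ombre lorp] morra] is ⟨e, e⟩, which is not a function with range ⟨e, t⟩; hence hesk is the functor — type ⟨⟨e, e⟩, ⟨e, t⟩⟩.

⟨⟨e, e⟩, ⟨e, t⟩⟩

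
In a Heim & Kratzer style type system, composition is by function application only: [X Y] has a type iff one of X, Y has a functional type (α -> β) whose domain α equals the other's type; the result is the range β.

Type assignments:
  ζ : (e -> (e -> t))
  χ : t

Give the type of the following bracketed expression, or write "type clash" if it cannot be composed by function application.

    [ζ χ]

type clash

[ζ χ]: (e -> (e -> t)) and t cannot combine by function application — type clash.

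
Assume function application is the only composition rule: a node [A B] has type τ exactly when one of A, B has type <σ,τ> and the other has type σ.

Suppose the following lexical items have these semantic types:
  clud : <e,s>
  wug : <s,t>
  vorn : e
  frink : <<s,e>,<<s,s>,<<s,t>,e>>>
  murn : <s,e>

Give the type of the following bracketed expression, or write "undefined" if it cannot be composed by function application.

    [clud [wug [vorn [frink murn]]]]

undefined

At [frink murn], frink : <<s,e>,<<s,s>,<<s,t>,e>>> takes murn : <s,e>, giving <<s,s>,<<s,t>,e>>.
[vorn [frink murn]]: e with <<s,s>,<<s,t>,e>> — neither is a function whose domain matches the other; composition fails here.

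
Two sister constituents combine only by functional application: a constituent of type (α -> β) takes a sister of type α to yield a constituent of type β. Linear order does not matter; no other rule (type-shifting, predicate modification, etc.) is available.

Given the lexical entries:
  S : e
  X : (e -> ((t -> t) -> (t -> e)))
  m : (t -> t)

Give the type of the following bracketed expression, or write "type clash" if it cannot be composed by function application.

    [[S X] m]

At [S X], X : (e -> ((t -> t) -> (t -> e))) takes S : e, giving ((t -> t) -> (t -> e)).
At [[S X] m], [S X] : ((t -> t) -> (t -> e)) takes m : (t -> t), giving (t -> e).

(t -> e)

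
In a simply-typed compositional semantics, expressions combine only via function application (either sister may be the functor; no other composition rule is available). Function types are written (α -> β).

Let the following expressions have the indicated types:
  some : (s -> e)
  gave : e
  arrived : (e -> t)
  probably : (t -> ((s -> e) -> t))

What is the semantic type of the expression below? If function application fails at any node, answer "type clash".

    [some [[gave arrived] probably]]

At [gave arrived], arrived : (e -> t) takes gave : e, giving t.
At [[gave arrived] probably], probably : (t -> ((s -> e) -> t)) takes [gave arrived] : t, giving ((s -> e) -> t).
At [some [[gave arrived] probably]], [[gave arrived] probably] : ((s -> e) -> t) takes some : (s -> e), giving t.

t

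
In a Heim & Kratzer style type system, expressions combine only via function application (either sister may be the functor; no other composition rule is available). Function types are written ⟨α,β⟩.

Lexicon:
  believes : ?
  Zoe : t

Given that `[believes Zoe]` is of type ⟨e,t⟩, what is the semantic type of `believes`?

⟨t,⟨e,t⟩⟩

[believes Zoe] is required to be ⟨e,t⟩. Zoe : t cannot yield ⟨e,t⟩ as functor, so believes : ⟨t,⟨e,t⟩⟩.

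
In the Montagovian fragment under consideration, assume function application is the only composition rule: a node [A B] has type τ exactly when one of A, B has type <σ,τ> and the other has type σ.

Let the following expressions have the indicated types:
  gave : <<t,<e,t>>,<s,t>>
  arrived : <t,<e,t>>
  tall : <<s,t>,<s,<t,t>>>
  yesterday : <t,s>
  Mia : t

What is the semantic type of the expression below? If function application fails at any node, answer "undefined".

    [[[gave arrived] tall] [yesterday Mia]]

<t,t>

[gave arrived]: <<t,<e,t>>,<s,t>> applied to <t,<e,t>> yields <s,t>.
[[gave arrived] tall]: <<s,t>,<s,<t,t>>> applied to <s,t> yields <s,<t,t>>.
[yesterday Mia]: <t,s> applied to t yields s.
[[[gave arrived] tall] [yesterday Mia]]: <s,<t,t>> applied to s yields <t,t>.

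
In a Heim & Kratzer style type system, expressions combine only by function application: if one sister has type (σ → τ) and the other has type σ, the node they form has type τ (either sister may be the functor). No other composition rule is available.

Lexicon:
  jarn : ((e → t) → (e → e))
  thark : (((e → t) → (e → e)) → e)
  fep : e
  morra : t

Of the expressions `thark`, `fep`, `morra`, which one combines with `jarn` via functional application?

thark

thark — combines: thark : (((e → t) → (e → e)) → e) takes jarn : ((e → t) → (e → e)) as argument, giving e.
fep : e — no; jarn wants (e → t), and fep wants nothing (atomic).
morra : t — no; jarn wants (e → t), and morra wants nothing (atomic).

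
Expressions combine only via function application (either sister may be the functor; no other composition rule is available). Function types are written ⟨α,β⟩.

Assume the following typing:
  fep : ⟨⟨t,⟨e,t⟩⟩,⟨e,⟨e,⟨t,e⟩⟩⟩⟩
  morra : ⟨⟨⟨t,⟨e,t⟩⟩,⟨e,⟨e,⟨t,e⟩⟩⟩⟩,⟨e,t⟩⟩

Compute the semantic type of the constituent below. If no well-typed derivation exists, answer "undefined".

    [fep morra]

⟨e,t⟩

[fep morra]: morra is ⟨⟨⟨t,⟨e,t⟩⟩,⟨e,⟨e,⟨t,e⟩⟩⟩⟩,⟨e,t⟩⟩, fep is ⟨⟨t,⟨e,t⟩⟩,⟨e,⟨e,⟨t,e⟩⟩⟩⟩; result ⟨e,t⟩.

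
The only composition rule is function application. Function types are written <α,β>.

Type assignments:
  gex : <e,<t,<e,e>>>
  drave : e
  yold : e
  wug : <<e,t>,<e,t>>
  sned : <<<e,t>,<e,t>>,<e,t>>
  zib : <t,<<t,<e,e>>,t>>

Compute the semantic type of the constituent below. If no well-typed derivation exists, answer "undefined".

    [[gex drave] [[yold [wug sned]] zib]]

[gex drave]: functor gex : <e,<t,<e,e>>>, argument drave : e; result <t,<e,e>>.
[wug sned]: functor sned : <<<e,t>,<e,t>>,<e,t>>, argument wug : <<e,t>,<e,t>>; result <e,t>.
[yold [wug sned]]: functor [wug sned] : <e,t>, argument yold : e; result t.
[[yold [wug sned]] zib]: functor zib : <t,<<t,<e,e>>,t>>, argument [yold [wug sned]] : t; result <<t,<e,e>>,t>.
[[gex drave] [[yold [wug sned]] zib]]: functor [[yold [wug sned]] zib] : <<t,<e,e>>,t>, argument [gex drave] : <t,<e,e>>; result t.

t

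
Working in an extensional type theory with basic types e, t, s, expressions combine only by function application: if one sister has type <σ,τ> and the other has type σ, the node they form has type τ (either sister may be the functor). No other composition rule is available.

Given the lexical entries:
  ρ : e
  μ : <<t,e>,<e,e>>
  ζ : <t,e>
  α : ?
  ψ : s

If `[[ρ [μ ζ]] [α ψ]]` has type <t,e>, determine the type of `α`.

At [[ρ [μ ζ]] [α ψ]] (required: <t,e>): [ρ [μ ζ]] is e, which is not a function with range <t,e>; hence [α ψ] is the functor — type <e,<t,e>>.
At [α ψ] (required: <e,<t,e>>): ψ is s, which is not a function with range <e,<t,e>>; hence α is the functor — type <s,<e,<t,e>>>.

<s,<e,<t,e>>>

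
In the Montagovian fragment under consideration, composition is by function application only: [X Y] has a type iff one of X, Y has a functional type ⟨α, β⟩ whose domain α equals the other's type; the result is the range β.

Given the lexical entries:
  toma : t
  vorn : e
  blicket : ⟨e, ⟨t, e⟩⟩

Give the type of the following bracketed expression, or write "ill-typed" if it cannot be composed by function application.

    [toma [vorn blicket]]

At [vorn blicket], blicket : ⟨e, ⟨t, e⟩⟩ takes vorn : e, giving ⟨t, e⟩.
At [toma [vorn blicket]], [vorn blicket] : ⟨t, e⟩ takes toma : t, giving e.

e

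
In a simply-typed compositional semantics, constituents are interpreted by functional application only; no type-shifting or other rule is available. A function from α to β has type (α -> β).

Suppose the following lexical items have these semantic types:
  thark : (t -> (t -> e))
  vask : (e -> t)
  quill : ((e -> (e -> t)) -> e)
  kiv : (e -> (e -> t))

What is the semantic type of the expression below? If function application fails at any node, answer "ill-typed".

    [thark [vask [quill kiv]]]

[quill kiv]: quill is ((e -> (e -> t)) -> e), kiv is (e -> (e -> t)); result e.
[vask [quill kiv]]: vask is (e -> t), [quill kiv] is e; result t.
[thark [vask [quill kiv]]]: thark is (t -> (t -> e)), [vask [quill kiv]] is t; result (t -> e).

(t -> e)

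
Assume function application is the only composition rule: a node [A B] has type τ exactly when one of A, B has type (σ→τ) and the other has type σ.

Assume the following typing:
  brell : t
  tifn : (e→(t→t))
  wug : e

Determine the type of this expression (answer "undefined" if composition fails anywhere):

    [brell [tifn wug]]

t

[tifn wug]: (e→(t→t)) applied to e yields (t→t).
[brell [tifn wug]]: (t→t) applied to t yields t.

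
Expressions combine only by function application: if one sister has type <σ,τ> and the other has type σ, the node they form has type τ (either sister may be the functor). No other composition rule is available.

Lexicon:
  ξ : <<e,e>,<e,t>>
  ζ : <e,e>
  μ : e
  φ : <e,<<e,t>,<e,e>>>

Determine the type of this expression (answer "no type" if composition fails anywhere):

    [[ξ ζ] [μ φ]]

[ξ ζ] — ξ of type <<e,e>,<e,t>> combines with ζ of type <e,e>: type <e,t>.
[μ φ] — φ of type <e,<<e,t>,<e,e>>> combines with μ of type e: type <<e,t>,<e,e>>.
[[ξ ζ] [μ φ]] — [μ φ] of type <<e,t>,<e,e>> combines with [ξ ζ] of type <e,t>: type <e,e>.

<e,e>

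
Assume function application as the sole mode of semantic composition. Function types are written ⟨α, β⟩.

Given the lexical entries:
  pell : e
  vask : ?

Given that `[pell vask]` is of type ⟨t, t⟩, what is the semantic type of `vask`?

⟨e, ⟨t, t⟩⟩

[pell vask] must have type ⟨t, t⟩. The sister pell has type e; that is not a function onto ⟨t, t⟩, so vask must be the functor, of type ⟨e, ⟨t, t⟩⟩.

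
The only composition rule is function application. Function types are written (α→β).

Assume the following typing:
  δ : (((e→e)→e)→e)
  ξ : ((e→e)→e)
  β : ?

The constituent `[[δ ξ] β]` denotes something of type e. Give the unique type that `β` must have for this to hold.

(e→e)

[[δ ξ] β] is required to be e. [δ ξ] : e cannot yield e as functor, so β : (e→e).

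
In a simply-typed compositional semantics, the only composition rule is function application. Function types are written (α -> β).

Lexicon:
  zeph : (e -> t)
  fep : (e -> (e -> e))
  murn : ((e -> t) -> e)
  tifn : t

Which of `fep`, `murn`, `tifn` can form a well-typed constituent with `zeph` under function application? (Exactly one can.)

murn

fep : (e -> (e -> e)) — zeph needs e; fep needs e; neither fits.
murn — combines: murn : ((e -> t) -> e) takes zeph : (e -> t) as argument, giving e.
tifn : t — zeph needs e; tifn needs nothing (atomic); neither fits.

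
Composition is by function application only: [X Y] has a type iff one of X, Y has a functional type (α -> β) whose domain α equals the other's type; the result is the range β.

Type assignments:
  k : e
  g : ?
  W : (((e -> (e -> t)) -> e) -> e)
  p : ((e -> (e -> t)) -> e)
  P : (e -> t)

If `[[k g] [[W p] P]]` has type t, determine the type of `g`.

(e -> (t -> t))

For [[k g] [[W p] P]] to have type t with [[W p] P] of type t, [k g] must be the function: [k g] : (t -> t).
For [k g] to have type (t -> t) with k of type e, g must be the function: g : (e -> (t -> t)).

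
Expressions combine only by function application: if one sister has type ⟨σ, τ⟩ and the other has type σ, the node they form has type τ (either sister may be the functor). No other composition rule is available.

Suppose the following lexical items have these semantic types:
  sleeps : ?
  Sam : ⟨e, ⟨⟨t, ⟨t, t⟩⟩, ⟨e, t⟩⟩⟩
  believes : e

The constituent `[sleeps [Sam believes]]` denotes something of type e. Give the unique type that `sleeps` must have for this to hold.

[sleeps [Sam believes]] must have type e. The sister [Sam believes] has type ⟨⟨t, ⟨t, t⟩⟩, ⟨e, t⟩⟩; that is not a function onto e, so sleeps must be the functor, of type ⟨⟨⟨t, ⟨t, t⟩⟩, ⟨e, t⟩⟩, e⟩.

⟨⟨⟨t, ⟨t, t⟩⟩, ⟨e, t⟩⟩, e⟩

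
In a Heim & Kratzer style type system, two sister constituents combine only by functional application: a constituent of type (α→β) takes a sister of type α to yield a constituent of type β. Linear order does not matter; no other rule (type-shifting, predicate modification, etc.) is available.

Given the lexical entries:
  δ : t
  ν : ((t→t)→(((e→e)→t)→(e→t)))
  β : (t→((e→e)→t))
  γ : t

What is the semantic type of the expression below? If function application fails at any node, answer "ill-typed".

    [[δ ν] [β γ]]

At [δ ν]: neither t nor ((t→t)→(((e→e)→t)→(e→t))) can take the other as argument; the node is ill-typed.

ill-typed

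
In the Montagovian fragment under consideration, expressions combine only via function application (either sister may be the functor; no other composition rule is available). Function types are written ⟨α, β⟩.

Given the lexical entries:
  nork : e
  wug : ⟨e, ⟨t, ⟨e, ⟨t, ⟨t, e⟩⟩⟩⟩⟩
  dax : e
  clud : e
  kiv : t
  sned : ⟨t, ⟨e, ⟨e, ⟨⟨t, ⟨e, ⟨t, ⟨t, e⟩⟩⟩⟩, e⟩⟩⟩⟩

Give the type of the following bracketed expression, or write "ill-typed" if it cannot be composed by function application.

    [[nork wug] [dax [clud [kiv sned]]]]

At [nork wug], wug : ⟨e, ⟨t, ⟨e, ⟨t, ⟨t, e⟩⟩⟩⟩⟩ takes nork : e, giving ⟨t, ⟨e, ⟨t, ⟨t, e⟩⟩⟩⟩.
At [kiv sned], sned : ⟨t, ⟨e, ⟨e, ⟨⟨t, ⟨e, ⟨t, ⟨t, e⟩⟩⟩⟩, e⟩⟩⟩⟩ takes kiv : t, giving ⟨e, ⟨e, ⟨⟨t, ⟨e, ⟨t, ⟨t, e⟩⟩⟩⟩, e⟩⟩⟩.
At [clud [kiv sned]], [kiv sned] : ⟨e, ⟨e, ⟨⟨t, ⟨e, ⟨t, ⟨t, e⟩⟩⟩⟩, e⟩⟩⟩ takes clud : e, giving ⟨e, ⟨⟨t, ⟨e, ⟨t, ⟨t, e⟩⟩⟩⟩, e⟩⟩.
At [dax [clud [kiv sned]]], [clud [kiv sned]] : ⟨e, ⟨⟨t, ⟨e, ⟨t, ⟨t, e⟩⟩⟩⟩, e⟩⟩ takes dax : e, giving ⟨⟨t, ⟨e, ⟨t, ⟨t, e⟩⟩⟩⟩, e⟩.
At [[nork wug] [dax [clud [kiv sned]]]], [dax [clud [kiv sned]]] : ⟨⟨t, ⟨e, ⟨t, ⟨t, e⟩⟩⟩⟩, e⟩ takes [nork wug] : ⟨t, ⟨e, ⟨t, ⟨t, e⟩⟩⟩⟩, giving e.

e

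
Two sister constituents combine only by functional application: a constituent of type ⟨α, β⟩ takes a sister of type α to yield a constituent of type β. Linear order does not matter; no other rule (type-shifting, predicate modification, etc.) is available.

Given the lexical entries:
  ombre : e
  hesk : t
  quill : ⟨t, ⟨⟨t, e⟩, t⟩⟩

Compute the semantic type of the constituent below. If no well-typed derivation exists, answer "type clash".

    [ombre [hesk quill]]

type clash

At [hesk quill], quill : ⟨t, ⟨⟨t, e⟩, t⟩⟩ takes hesk : t, giving ⟨⟨t, e⟩, t⟩.
[ombre [hesk quill]]: e with ⟨⟨t, e⟩, t⟩ — neither is a function whose domain matches the other; composition fails here.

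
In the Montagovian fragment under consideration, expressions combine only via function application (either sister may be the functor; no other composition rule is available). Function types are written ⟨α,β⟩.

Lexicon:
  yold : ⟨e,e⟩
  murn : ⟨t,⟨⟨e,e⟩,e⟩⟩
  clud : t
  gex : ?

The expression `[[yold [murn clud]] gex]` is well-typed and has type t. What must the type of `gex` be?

⟨e,t⟩

For [[yold [murn clud]] gex] to have type t with [yold [murn clud]] of type e, gex must be the function: gex : ⟨e,t⟩.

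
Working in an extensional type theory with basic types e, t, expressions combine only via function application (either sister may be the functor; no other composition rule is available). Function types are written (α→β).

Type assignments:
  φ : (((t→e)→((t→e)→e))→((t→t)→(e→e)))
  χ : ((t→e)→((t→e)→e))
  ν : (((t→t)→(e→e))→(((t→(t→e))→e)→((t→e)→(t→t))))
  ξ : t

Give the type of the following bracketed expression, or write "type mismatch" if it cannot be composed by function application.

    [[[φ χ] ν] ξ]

[φ χ] — φ of type (((t→e)→((t→e)→e))→((t→t)→(e→e))) combines with χ of type ((t→e)→((t→e)→e)): type ((t→t)→(e→e)).
[[φ χ] ν] — ν of type (((t→t)→(e→e))→(((t→(t→e))→e)→((t→e)→(t→t)))) combines with [φ χ] of type ((t→t)→(e→e)): type (((t→(t→e))→e)→((t→e)→(t→t))).
[[[φ χ] ν] ξ]: (((t→(t→e))→e)→((t→e)→(t→t))) and t cannot combine by function application — type clash.

type mismatch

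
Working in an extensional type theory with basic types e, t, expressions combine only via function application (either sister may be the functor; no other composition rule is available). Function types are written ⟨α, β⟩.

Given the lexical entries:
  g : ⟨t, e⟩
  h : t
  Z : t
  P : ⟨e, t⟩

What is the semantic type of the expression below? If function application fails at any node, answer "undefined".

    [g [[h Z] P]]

undefined

[h Z]: t with t — neither is a function whose domain matches the other; composition fails here.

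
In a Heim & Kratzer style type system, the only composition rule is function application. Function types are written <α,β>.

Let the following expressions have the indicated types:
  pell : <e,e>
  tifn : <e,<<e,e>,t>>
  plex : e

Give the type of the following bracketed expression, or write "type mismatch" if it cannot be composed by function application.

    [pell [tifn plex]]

t

At [tifn plex], tifn : <e,<<e,e>,t>> takes plex : e, giving <<e,e>,t>.
At [pell [tifn plex]], [tifn plex] : <<e,e>,t> takes pell : <e,e>, giving t.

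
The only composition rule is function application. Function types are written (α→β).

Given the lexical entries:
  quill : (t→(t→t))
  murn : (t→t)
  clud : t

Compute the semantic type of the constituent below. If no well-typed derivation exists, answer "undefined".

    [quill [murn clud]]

[murn clud]: (t→t) applied to t yields t.
[quill [murn clud]]: (t→(t→t)) applied to t yields (t→t).

(t→t)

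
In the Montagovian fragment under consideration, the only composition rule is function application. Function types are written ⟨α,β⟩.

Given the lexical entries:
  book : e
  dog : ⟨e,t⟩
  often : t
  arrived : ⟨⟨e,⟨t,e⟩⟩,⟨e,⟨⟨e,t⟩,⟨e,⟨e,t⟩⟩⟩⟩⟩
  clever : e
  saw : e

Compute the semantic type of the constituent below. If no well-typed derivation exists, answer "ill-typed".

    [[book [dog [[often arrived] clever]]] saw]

[often arrived]: t and ⟨⟨e,⟨t,e⟩⟩,⟨e,⟨⟨e,t⟩,⟨e,⟨e,t⟩⟩⟩⟩⟩ cannot combine by function application — type clash.

ill-typed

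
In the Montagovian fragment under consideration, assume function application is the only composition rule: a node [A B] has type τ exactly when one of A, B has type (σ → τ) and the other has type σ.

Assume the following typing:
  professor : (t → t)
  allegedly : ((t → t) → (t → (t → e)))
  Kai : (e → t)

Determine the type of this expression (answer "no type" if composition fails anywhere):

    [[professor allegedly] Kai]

no type

[professor allegedly]: functor allegedly : ((t → t) → (t → (t → e))), argument professor : (t → t); result (t → (t → e)).
At [[professor allegedly] Kai]: neither (t → (t → e)) nor (e → t) can take the other as argument; the node is ill-typed.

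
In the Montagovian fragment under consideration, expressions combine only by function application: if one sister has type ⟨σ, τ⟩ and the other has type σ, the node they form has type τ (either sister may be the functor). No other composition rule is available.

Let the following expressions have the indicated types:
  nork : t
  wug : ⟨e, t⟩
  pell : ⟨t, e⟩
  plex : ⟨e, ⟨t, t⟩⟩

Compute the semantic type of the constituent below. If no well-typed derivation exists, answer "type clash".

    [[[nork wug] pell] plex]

type clash

[nork wug]: t with ⟨e, t⟩ — neither is a function whose domain matches the other; composition fails here.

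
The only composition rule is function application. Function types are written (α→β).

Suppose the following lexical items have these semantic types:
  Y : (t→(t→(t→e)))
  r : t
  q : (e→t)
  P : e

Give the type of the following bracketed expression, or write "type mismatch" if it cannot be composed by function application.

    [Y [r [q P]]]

[q P]: (e→t) applied to e yields t.
[r [q P]]: t with t — neither is a function whose domain matches the other; composition fails here.

type mismatch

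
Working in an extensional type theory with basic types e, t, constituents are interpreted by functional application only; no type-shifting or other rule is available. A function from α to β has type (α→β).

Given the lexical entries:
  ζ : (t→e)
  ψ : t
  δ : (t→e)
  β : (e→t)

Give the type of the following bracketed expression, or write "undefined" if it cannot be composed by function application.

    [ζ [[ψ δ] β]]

[ψ δ]: (t→e) applied to t yields e.
[[ψ δ] β]: (e→t) applied to e yields t.
[ζ [[ψ δ] β]]: (t→e) applied to t yields e.

e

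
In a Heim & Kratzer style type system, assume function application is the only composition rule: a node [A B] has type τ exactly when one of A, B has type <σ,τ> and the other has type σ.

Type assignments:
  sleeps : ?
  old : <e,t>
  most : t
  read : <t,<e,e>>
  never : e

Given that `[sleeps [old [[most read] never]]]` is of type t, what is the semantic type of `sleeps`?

<t,t>

At [sleeps [old [[most read] never]]] (required: t): [old [[most read] never]] is t, which is not a function with range t; hence sleeps is the functor — type <t,t>.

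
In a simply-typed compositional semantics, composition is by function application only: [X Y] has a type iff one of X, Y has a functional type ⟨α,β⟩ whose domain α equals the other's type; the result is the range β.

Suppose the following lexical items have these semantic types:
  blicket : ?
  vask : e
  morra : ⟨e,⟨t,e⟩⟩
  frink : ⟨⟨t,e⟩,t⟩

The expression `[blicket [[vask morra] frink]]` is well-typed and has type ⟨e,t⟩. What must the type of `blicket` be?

[blicket [[vask morra] frink]] must have type ⟨e,t⟩. The sister [[vask morra] frink] has type t; that is not a function onto ⟨e,t⟩, so blicket must be the functor, of type ⟨t,⟨e,t⟩⟩.

⟨t,⟨e,t⟩⟩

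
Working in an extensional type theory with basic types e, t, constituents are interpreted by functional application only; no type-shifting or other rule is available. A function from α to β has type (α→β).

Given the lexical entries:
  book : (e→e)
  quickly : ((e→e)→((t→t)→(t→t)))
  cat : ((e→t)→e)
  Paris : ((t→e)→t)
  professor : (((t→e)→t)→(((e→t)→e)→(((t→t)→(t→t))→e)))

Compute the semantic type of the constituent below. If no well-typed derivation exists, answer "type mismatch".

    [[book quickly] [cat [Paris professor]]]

e

[book quickly]: quickly is ((e→e)→((t→t)→(t→t))), book is (e→e); result ((t→t)→(t→t)).
[Paris professor]: professor is (((t→e)→t)→(((e→t)→e)→(((t→t)→(t→t))→e))), Paris is ((t→e)→t); result (((e→t)→e)→(((t→t)→(t→t))→e)).
[cat [Paris professor]]: [Paris professor] is (((e→t)→e)→(((t→t)→(t→t))→e)), cat is ((e→t)→e); result (((t→t)→(t→t))→e).
[[book quickly] [cat [Paris professor]]]: [cat [Paris professor]] is (((t→t)→(t→t))→e), [book quickly] is ((t→t)→(t→t)); result e.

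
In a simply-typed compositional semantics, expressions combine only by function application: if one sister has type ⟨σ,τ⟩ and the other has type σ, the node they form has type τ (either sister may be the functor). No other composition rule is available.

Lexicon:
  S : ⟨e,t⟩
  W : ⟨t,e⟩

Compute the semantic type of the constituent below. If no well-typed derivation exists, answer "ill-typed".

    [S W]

ill-typed

At [S W]: neither ⟨e,t⟩ nor ⟨t,e⟩ can take the other as argument; the node is ill-typed.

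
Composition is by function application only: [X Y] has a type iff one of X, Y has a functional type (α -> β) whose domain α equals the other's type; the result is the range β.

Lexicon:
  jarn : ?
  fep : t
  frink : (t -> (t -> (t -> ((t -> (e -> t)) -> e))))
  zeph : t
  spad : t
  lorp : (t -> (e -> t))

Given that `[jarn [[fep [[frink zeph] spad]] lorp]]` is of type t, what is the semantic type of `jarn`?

At [jarn [[fep [[frink zeph] spad]] lorp]] (required: t): [[fep [[frink zeph] spad]] lorp] is e, which is not a function with range t; hence jarn is the functor — type (e -> t).

(e -> t)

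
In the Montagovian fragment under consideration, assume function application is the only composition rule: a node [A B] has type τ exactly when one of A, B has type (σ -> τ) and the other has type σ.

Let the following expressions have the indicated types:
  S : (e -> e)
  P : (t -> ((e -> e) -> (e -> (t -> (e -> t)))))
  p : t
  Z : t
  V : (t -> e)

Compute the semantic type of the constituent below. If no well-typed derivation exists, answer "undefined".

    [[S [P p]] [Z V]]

(t -> (e -> t))

[P p]: (t -> ((e -> e) -> (e -> (t -> (e -> t))))) applied to t yields ((e -> e) -> (e -> (t -> (e -> t)))).
[S [P p]]: ((e -> e) -> (e -> (t -> (e -> t)))) applied to (e -> e) yields (e -> (t -> (e -> t))).
[Z V]: (t -> e) applied to t yields e.
[[S [P p]] [Z V]]: (e -> (t -> (e -> t))) applied to e yields (t -> (e -> t)).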